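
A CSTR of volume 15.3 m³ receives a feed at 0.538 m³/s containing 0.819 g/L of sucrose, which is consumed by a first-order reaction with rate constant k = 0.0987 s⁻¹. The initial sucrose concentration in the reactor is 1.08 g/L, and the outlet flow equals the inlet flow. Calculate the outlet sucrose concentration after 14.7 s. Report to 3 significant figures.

0.336 g/L

Accumulation = in − out − consumed: V dC/dt = Q C_in − Q C − k V C.
This is linear with rate a = Q/V + k = 0.13386 s⁻¹.
C_ss = Q C_in/(Q + kV) = 0.21514 g/L; C(t) = C_ss + (C₀ − C_ss) e^(−a t).
C(14.7) = 0.21514 + (0.86486)·e^(−0.13386·14.7) = 0.21514 + (0.86486)·0.13977 = 0.33601 g/L.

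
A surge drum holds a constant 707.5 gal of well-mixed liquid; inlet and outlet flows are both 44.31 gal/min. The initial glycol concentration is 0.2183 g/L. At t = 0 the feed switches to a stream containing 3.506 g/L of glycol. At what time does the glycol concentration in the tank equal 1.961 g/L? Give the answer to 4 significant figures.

Species balance: V dC/dt = Q(C_in − C) ⇒ τ = V/Q = 15.9671 min.
C(t) = C_in + (C₀ − C_in) e^(−t/τ). Set C = 1.961 and solve for t:
e^(−t/τ) = (C − C_in)/(C₀ − C_in) = (1.961 − 3.506)/(0.2183 − 3.506) = 0.469933
t = −τ ln(…) = 15.9671 × 0.755164 = 12.0577 min.

12.06 min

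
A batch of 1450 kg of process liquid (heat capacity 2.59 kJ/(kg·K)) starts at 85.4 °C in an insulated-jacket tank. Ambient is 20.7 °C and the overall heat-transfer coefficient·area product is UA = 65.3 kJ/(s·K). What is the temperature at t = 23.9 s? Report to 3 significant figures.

63.4 °C

Heat balance on the well-mixed liquid: M c_p dT/dt = −UA(T − T_amb).
dT/dt = (T_ss − T)/τ with T_ss = T_amb = 20.700 °C, τ = M c_p/UA = 1450·2.59/65.3 = 57.511 s.
Solution: T(t) = T_ss + (T₀ − T_ss) e^(−t/τ).
T(23.9) = 20.700 + (64.700)·0.65996 = 63.400 °C.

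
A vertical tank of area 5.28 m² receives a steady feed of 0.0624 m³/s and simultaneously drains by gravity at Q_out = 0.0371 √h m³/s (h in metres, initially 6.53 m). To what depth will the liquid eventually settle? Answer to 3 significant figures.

Accumulation of liquid (constant cross-section A): A dh/dt = Q_in − 0.0371 √h. At steady state dh/dt = 0:
Q_in = 0.0371 √h_ss ⇒ √h_ss = 0.0624/0.0371 = 1.6819.
h_ss = 1.6819² = 2.8289 m. (Since h₀ = 6.53 m > h_ss, the level will fall toward this value.)

2.83 m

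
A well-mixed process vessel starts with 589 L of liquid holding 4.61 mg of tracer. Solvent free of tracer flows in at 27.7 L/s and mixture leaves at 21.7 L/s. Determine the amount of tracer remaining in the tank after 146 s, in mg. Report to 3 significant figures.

0.171 mg

Let m(t) be the amount of tracer. Volume: V(t) = V₀ + (Q_in − Q_out) t = 589 + 6.0000 t; V(146) = 1465.0 L.
Species balance (pure solvent in): dm/dt = −Q_out · m/V(t).
Separate: dm/m = −Q_out dt/V(t) ⇒ ln(m/m₀) = −(Q_out/(Q_in−Q_out)) ln(V/V₀).
m = m₀ (V₀/V)^(Q_out/(Q_in−Q_out)) = 4.61 × (589/1465.0)^(3.6167) = 0.17081 mg.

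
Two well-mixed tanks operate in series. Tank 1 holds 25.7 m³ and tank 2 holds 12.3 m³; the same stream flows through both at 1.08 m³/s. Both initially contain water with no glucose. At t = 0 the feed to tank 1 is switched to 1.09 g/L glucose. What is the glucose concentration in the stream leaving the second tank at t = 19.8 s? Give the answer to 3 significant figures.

Each tank obeys Vᵢ dCᵢ/dt = Q(Cᵢ₋₁ − Cᵢ), so τᵢ = Vᵢ/Q.
τ₁ = 25.7/1.08 = 23.796 s; τ₂ = 12.3/1.08 = 11.389 s.
Solving the cascade with C₁(0)=C₂(0)=0 gives C₂(t) = C_in[1 − (τ₁ e^(−t/τ₁) − τ₂ e^(−t/τ₂))/(τ₁ − τ₂)].
At t = 19.8: e^(−t/τ₁) = 0.43515, e^(−t/τ₂) = 0.17578.
C₂ = 1.09·[1 − (23.796·0.43515 − 11.389·0.17578)/(12.407)] = 1.09·0.32677 = 0.35618 g/L.

0.356 g/L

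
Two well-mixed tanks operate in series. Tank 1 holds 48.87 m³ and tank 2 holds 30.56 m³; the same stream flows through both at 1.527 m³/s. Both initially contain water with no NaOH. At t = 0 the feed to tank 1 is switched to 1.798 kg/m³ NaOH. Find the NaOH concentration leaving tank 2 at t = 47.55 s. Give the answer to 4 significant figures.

0.9907 kg/m³

Time constants: τᵢ = Vᵢ/Q for each well-mixed tank.
τ₁ = 48.87/1.527 = 32.0039 s; τ₂ = 30.56/1.527 = 20.0131 s.
Tank 1: C₁ = C_in(1 − e^(−t/τ₁)). Tank 2 (τ₁ ≠ τ₂): C₂ = C_in[1 − (τ₁ e^(−t/τ₁) − τ₂ e^(−t/τ₂))/(τ₁ − τ₂)].
At t = 47.55: e^(−t/τ₁) = 0.226331, e^(−t/τ₂) = 0.0929267.
C₂ = 1.798·[1 − (32.0039·0.226331 − 20.0131·0.0929267)/(11.9908)] = 1.798·0.551012 = 0.990719 kg/m³.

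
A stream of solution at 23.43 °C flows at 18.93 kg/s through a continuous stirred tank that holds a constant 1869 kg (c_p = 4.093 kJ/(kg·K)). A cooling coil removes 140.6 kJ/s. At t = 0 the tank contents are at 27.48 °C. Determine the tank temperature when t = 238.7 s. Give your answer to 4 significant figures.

M c_p dT/dt = ṁ c_p (T_in − T) − Q̇.
τ = M/ṁ = 98.7322 s; T_ss = T_in − Q̇/(ṁ c_p) = 23.43 − 140.6/(18.93·4.093) = 21.6153 °C.
Integrating: T(t) = T_ss + (T₀ − T_ss) e^(−t/τ).
T(238.7) = 21.6153 + (5.86465)·e^(−238.7/98.7322) = 21.6153 + (5.86465)·0.0891307 = 22.1381 °C.

22.14 °C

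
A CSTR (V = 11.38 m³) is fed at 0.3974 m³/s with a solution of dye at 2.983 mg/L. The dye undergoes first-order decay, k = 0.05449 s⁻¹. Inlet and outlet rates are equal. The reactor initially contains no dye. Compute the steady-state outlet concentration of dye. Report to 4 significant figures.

V dC/dt = Q(C_in − C) − k V C.
At steady state: 0 = Q C_in − (Q + kV) C_ss, so C_ss = Q C_in/(Q + kV).
C_ss = 0.3974·2.983/(0.3974 + 0.05449·11.38) = 1.18544/1.01750 = 1.16506 mg/L.

1.165 mg/L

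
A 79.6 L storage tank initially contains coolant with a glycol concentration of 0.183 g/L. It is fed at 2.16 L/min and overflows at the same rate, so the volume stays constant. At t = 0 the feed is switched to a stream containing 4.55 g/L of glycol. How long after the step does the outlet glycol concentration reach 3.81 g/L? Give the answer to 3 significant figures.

Species balance: V dC/dt = Q(C_in − C) ⇒ τ = V/Q = 36.852 min.
C(t) = C_in + (C₀ − C_in) e^(−t/τ). Set C = 3.81 and solve for t:
e^(−t/τ) = (C − C_in)/(C₀ − C_in) = (3.81 − 4.55)/(0.183 − 4.55) = 0.16945
t = −τ ln(…) = 36.852 × 1.7752 = 65.419 min.

65.4 min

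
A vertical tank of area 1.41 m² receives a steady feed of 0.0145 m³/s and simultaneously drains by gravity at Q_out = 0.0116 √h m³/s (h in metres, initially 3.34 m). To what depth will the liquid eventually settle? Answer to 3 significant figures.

1.56 m

Accumulation of liquid (constant cross-section A): A dh/dt = Q_in − 0.0116 √h. At steady state dh/dt = 0:
Q_in = 0.0116 √h_ss ⇒ √h_ss = 0.0145/0.0116 = 1.2500.
h_ss = 1.2500² = 1.5625 m. (Since h₀ = 3.34 m > h_ss, the level will fall toward this value.)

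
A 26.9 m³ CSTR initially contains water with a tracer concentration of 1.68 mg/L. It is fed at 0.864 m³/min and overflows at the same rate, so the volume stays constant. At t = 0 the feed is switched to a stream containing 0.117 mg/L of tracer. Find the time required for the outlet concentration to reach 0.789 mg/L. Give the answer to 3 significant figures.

Species balance: V dC/dt = Q(C_in − C) ⇒ τ = V/Q = 31.134 min.
C(t) = C_in + (C₀ − C_in) e^(−t/τ). Set C = 0.789 and solve for t:
e^(−t/τ) = (C − C_in)/(C₀ − C_in) = (0.789 − 0.117)/(1.68 − 0.117) = 0.42994
t = −τ ln(…) = 31.134 × 0.84410 = 26.281 min.

26.3 min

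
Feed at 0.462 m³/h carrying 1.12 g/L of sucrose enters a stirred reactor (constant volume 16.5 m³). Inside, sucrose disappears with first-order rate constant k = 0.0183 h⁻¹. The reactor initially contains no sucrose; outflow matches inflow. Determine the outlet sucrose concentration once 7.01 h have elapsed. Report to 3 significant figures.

0.188 g/L

V dC/dt = Q(C_in − C) − k V C.
This is linear with rate a = Q/V + k = 0.046300 h⁻¹.
C_ss = Q C_in/(Q + kV) = 0.67732 g/L; C(t) = C_ss + (C₀ − C_ss) e^(−a t).
C(7.01) = 0.67732 + (-0.67732)·e^(−0.046300·7.01) = 0.67732 + (-0.67732)·0.72284 = 0.18772 g/L.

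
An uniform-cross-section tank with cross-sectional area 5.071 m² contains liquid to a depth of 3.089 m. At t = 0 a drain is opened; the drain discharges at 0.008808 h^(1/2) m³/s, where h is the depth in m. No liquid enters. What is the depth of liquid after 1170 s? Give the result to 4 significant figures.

0.5497 m

With no inflow, A dh/dt = −0.008808 √h.
Separate and integrate: 2(√h − √h₀) = −(0.008808/A) t.
√h = √3.089 − 0.008808·1170/(2·5.071) = 1.75756 − 1.01611 = 0.741448.
h = 0.741448² = 0.549745 m.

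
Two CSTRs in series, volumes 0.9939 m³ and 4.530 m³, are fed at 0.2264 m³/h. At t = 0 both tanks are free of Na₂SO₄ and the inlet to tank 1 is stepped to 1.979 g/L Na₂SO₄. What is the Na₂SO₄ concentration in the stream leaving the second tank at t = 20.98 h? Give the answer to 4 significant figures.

Time constants: τᵢ = Vᵢ/Q for each well-mixed tank.
τ₁ = 0.9939/0.2264 = 4.39002 h; τ₂ = 4.530/0.2264 = 20.0088 h.
Tank 1: C₁ = C_in(1 − e^(−t/τ₁)). Tank 2 (τ₁ ≠ τ₂): C₂ = C_in[1 − (τ₁ e^(−t/τ₁) − τ₂ e^(−t/τ₂))/(τ₁ − τ₂)].
At t = 20.98: e^(−t/τ₁) = 0.00840420, e^(−t/τ₂) = 0.350450.
C₂ = 1.979·[1 − (4.39002·0.00840420 − 20.0088·0.350450)/(-15.6188)] = 1.979·0.553410 = 1.09520 g/L.

1.095 g/L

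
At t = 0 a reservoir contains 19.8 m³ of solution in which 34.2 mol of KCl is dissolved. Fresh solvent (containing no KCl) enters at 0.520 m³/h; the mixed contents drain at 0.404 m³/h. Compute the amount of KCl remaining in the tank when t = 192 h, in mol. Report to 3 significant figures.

Let m(t) be the amount of KCl. Volume: V(t) = V₀ + (Q_in − Q_out) t = 19.8 + 0.11600 t; V(192) = 42.072 m³.
Species balance (pure solvent in): dm/dt = −Q_out · m/V(t).
Separate: dm/m = −Q_out dt/V(t) ⇒ ln(m/m₀) = −(Q_out/(Q_in−Q_out)) ln(V/V₀).
m = m₀ (V₀/V)^(Q_out/(Q_in−Q_out)) = 34.2 × (19.8/42.072)^(3.4828) = 2.4775 mol.

2.48 mol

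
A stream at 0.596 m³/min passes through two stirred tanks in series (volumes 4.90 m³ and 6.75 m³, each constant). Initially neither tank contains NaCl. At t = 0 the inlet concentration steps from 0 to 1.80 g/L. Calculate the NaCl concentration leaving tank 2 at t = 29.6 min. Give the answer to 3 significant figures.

1.45 g/L

Species balance on tank i: dCᵢ/dt = (Cᵢ₋₁ − Cᵢ)/τᵢ with τᵢ = Vᵢ/Q.
τ₁ = 4.90/0.596 = 8.2215 min; τ₂ = 6.75/0.596 = 11.326 min.
Solving the cascade with C₁(0)=C₂(0)=0 gives C₂(t) = C_in[1 − (τ₁ e^(−t/τ₁) − τ₂ e^(−t/τ₂))/(τ₁ − τ₂)].
At t = 29.6: e^(−t/τ₁) = 0.027315, e^(−t/τ₂) = 0.073272.
C₂ = 1.80·[1 − (8.2215·0.027315 − 11.326·0.073272)/(-3.1040)] = 1.80·0.80500 = 1.4490 g/L.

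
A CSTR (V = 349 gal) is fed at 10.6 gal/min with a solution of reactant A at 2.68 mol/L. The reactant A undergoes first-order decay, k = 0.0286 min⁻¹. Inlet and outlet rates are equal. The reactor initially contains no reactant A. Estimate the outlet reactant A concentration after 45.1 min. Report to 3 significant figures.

1.28 mol/L

Species balance: V dC/dt = Q C_in − Q C − k V C.
This is linear with rate a = Q/V + k = 0.058972 min⁻¹.
C_ss = Q C_in/(Q + kV) = 1.3803 mol/L; C(t) = C_ss + (C₀ − C_ss) e^(−a t).
C(45.1) = 1.3803 + (-1.3803)·e^(−0.058972·45.1) = 1.3803 + (-1.3803)·0.069972 = 1.2837 mol/L.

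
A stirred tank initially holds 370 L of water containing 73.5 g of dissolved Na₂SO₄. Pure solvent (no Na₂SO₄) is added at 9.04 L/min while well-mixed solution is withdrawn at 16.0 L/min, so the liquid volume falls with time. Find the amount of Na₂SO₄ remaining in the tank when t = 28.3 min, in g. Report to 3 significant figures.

12.8 g

Let m(t) be the amount of Na₂SO₄. Volume: V(t) = V₀ + (Q_in − Q_out) t = 370 − 6.9600 t; V(28.3) = 173.03 L.
Solute balance: dm/dt = 0 − Q_out C = −Q_out m/V(t).
Separate: dm/m = −Q_out dt/V(t) ⇒ ln(m/m₀) = −(Q_out/(Q_in−Q_out)) ln(V/V₀).
m = m₀ (V₀/V)^(Q_out/(Q_in−Q_out)) = 73.5 × (370/173.03)^(-2.2989) = 12.808 g.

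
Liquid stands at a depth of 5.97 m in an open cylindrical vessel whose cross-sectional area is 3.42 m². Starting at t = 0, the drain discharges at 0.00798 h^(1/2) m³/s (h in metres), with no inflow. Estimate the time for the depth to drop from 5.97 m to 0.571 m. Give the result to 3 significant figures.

Volume balance on the tank: A dh/dt = −0.00798 √h.
∫ h^(−1/2) dh = −(0.00798/A) ∫ dt, giving 2√h = 2√h₀ − (0.00798/A) t.
t = 2A(√h₀ − √h)/0.00798 = 2·3.42·(√5.97 − √0.571)/0.00798
  = 6.8400 × (2.4434 − 0.75565) / 0.00798 = 1446.6 s.

1450 s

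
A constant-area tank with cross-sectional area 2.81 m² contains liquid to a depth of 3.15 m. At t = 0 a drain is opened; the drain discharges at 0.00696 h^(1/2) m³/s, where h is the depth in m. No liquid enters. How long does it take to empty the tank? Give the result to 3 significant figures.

1430 s

Unsteady balance on liquid volume: A dh/dt = −0.00696 √h.
∫ h^(−1/2) dh = −(0.00696/A) ∫ dt, giving 2√h = 2√h₀ − (0.00696/A) t.
Tank is empty when √h = 0: t_empty = 2A√h₀/0.00696.
t_empty = 2·2.81·√3.15/0.00696 = 5.6200·1.7748/0.00696 = 1433.1 s.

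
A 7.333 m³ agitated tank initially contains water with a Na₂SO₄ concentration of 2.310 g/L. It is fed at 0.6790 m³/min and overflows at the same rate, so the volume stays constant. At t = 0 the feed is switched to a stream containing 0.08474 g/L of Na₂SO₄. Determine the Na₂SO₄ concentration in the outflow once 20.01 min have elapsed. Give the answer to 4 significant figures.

Mass balance on the solute (V constant): V dC/dt = Q(C_in − C).
Time constant τ = V/Q = 7.333/0.6790 = 10.7997 min.
C approaches C_in exponentially: C(t) = C_in + (C₀ − C_in) e^(−t/τ).
C(20.01) = 0.08474 + (2.310 − 0.08474)·e^(−20.01/10.7997) = 0.08474 + (2.22526)·0.156793 = 0.433645 g/L.

0.4336 g/L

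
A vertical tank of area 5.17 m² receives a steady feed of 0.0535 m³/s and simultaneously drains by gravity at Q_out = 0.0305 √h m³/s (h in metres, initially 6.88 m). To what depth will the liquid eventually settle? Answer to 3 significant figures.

3.08 m

Unsteady balance on liquid volume: A dh/dt = Q_in − 0.0305 √h. At steady state dh/dt = 0:
Q_in = 0.0305 √h_ss ⇒ √h_ss = 0.0535/0.0305 = 1.7541.
h_ss = 1.7541² = 3.0769 m. (Since h₀ = 6.88 m > h_ss, the level will fall toward this value.)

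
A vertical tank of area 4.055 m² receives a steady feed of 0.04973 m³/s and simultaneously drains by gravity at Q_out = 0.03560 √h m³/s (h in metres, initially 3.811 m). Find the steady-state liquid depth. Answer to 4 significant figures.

1.951 m

A dh/dt = Q_in − 0.03560 √h. Steady state requires inflow = outflow:
Q_in = 0.03560 √h_ss ⇒ √h_ss = 0.04973/0.03560 = 1.39691.
h_ss = 1.39691² = 1.95136 m. (Since h₀ = 3.811 m > h_ss, the level will fall toward this value.)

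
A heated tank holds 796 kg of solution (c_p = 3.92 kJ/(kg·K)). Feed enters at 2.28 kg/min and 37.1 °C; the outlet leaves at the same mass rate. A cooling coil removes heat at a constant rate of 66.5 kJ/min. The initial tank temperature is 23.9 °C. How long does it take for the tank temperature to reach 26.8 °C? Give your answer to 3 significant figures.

244 min

M c_p dT/dt = ṁ c_p (T_in − T) − Q̇.
τ = M/ṁ = 349.12 min; T_ss = T_in − Q̇/(ṁ c_p) = 29.660 °C.
T(t) = T_ss + (T₀ − T_ss) e^(−t/τ). Set T = 26.8:
e^(−t/τ) = (26.8 − 29.660)/(23.9 − 29.660) = 0.49649
t = −349.12 · ln(0.49649) = 244.46 min.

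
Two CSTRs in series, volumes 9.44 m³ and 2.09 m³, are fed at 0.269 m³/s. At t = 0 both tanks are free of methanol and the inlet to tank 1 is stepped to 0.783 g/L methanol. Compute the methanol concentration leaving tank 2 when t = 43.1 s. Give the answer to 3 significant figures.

Each tank obeys Vᵢ dCᵢ/dt = Q(Cᵢ₋₁ − Cᵢ), so τᵢ = Vᵢ/Q.
τ₁ = 9.44/0.269 = 35.093 s; τ₂ = 2.09/0.269 = 7.7695 s.
Tank 1: C₁ = C_in(1 − e^(−t/τ₁)). Tank 2 (τ₁ ≠ τ₂): C₂ = C_in[1 − (τ₁ e^(−t/τ₁) − τ₂ e^(−t/τ₂))/(τ₁ − τ₂)].
At t = 43.1: e^(−t/τ₁) = 0.29283, e^(−t/τ₂) = 0.0038979.
C₂ = 0.783·[1 − (35.093·0.29283 − 7.7695·0.0038979)/(27.323)] = 0.783·0.62501 = 0.48938 g/L.

0.489 g/L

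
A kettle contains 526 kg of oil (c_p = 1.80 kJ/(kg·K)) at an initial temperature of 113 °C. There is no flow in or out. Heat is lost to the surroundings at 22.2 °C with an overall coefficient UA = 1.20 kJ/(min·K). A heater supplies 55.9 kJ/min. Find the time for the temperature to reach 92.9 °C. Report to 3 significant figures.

478 min

Lumped-capacitance energy balance: M c_p dT/dt = UA(T_amb − T) + Q̇.
τ = M c_p/UA = 789.00 min; T_ss = T_amb + Q̇/UA = 22.2 + 55.9/1.20 = 68.783 °C.
T(t) = T_ss + (T₀ − T_ss)e^(−t/τ); set T = 92.9:
t = −τ ln[(T − T_ss)/(T₀ − T_ss)] = −789.00 · ln(0.54542) = 478.29 min.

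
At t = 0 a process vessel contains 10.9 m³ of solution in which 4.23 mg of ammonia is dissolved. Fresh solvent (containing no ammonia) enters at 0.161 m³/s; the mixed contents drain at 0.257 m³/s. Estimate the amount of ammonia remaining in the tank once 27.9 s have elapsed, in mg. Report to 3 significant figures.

Total volume: dV/dt = Q_in − Q_out = -0.096000 m³/s, so V(t) = 10.9 − 0.096000 t and V(27.9) = 8.2216 m³.
Solute balance: dm/dt = 0 − Q_out C = −Q_out m/V(t).
Separate: dm/m = −Q_out dt/V(t) ⇒ ln(m/m₀) = −(Q_out/(Q_in−Q_out)) ln(V/V₀).
m = m₀ (V₀/V)^(Q_out/(Q_in−Q_out)) = 4.23 × (10.9/8.2216)^(-2.6771) = 1.9883 mg.

1.99 mg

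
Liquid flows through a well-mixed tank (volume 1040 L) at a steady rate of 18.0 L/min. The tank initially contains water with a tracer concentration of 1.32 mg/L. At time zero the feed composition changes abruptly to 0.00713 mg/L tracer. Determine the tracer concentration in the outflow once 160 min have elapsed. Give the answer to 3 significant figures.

0.0895 mg/L

Transient balance on the dissolved component: V dC/dt = Q(C_in − C).
Rewrite as dC/dt + C/τ = C_in/τ, τ = V/Q = 57.778 min.
Integrating: C(t) = C_in + (C₀ − C_in) e^(−t/τ).
C(160) = 0.00713 + (1.32 − 0.00713)·e^(−160/57.778) = 0.00713 + (1.3129)·0.062710 = 0.089460 mg/L.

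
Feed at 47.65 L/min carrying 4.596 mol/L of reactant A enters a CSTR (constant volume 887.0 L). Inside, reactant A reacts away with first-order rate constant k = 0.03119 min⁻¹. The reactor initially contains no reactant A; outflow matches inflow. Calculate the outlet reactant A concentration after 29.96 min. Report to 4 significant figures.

Species balance: V dC/dt = Q C_in − Q C − k V C.
dC/dt = (Q/V) C_in − (Q/V + k) C; effective rate a = Q/V + k = 0.0537204 + 0.03119 = 0.0849104 min⁻¹.
C_ss = Q C_in/(Q + kV) = 2.90776 mol/L; C(t) = C_ss + (C₀ − C_ss) e^(−a t).
C(29.96) = 2.90776 + (-2.90776)·e^(−0.0849104·29.96) = 2.90776 + (-2.90776)·0.0785582 = 2.67933 mol/L.

2.679 mol/L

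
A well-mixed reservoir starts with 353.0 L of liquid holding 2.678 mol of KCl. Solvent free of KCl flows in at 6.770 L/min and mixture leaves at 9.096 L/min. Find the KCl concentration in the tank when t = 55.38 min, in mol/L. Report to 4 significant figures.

Total volume: dV/dt = Q_in − Q_out = -2.32600 L/min, so V(t) = 353.0 − 2.32600 t and V(55.38) = 224.186 L.
No KCl enters, so dm/dt = −Q_out · (m/V).
Separate: dm/m = −Q_out dt/V(t) ⇒ ln(m/m₀) = −(Q_out/(Q_in−Q_out)) ln(V/V₀).
m = m₀ (V₀/V)^(Q_out/(Q_in−Q_out)) = 2.678 × (353.0/224.186)^(-3.91058) = 0.453710 mol.
C = m/V = 0.453710/224.186 = 0.00202381 mol/L.

0.002024 mol/L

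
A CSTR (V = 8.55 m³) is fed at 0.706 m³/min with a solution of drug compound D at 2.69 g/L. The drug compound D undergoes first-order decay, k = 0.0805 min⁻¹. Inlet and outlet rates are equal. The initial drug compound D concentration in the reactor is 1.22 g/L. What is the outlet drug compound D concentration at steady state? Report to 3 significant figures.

1.36 g/L

V dC/dt = Q(C_in − C) − k V C.
At steady state: 0 = Q C_in − (Q + kV) C_ss, so C_ss = Q C_in/(Q + kV).
C_ss = 0.706·2.69/(0.706 + 0.0805·8.55) = 1.8991/1.3943 = 1.3621 g/L.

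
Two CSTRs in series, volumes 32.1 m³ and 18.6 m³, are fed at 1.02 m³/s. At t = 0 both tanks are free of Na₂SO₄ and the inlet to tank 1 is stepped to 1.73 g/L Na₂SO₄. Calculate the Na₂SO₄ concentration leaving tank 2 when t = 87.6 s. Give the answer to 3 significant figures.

Each tank obeys Vᵢ dCᵢ/dt = Q(Cᵢ₋₁ − Cᵢ), so τᵢ = Vᵢ/Q.
τ₁ = 32.1/1.02 = 31.471 s; τ₂ = 18.6/1.02 = 18.235 s.
Tank 1: C₁ = C_in(1 − e^(−t/τ₁)). Tank 2 (τ₁ ≠ τ₂): C₂ = C_in[1 − (τ₁ e^(−t/τ₁) − τ₂ e^(−t/τ₂))/(τ₁ − τ₂)].
At t = 87.6: e^(−t/τ₁) = 0.061819, e^(−t/τ₂) = 0.0081980.
C₂ = 1.73·[1 − (31.471·0.061819 − 18.235·0.0081980)/(13.235)] = 1.73·0.86430 = 1.4952 g/L.

1.50 g/L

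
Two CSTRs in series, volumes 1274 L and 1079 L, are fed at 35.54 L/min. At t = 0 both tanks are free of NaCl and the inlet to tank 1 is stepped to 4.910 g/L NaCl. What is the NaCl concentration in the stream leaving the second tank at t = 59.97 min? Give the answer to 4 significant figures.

2.658 g/L

Species balance on tank i: dCᵢ/dt = (Cᵢ₋₁ − Cᵢ)/τᵢ with τᵢ = Vᵢ/Q.
τ₁ = 1274/35.54 = 35.8469 min; τ₂ = 1079/35.54 = 30.3602 min.
Solving the cascade with C₁(0)=C₂(0)=0 gives C₂(t) = C_in[1 − (τ₁ e^(−t/τ₁) − τ₂ e^(−t/τ₂))/(τ₁ − τ₂)].
At t = 59.97: e^(−t/τ₁) = 0.187693, e^(−t/τ₂) = 0.138722.
C₂ = 4.910·[1 − (35.8469·0.187693 − 30.3602·0.138722)/(5.48678)] = 4.910·0.541331 = 2.65793 g/L.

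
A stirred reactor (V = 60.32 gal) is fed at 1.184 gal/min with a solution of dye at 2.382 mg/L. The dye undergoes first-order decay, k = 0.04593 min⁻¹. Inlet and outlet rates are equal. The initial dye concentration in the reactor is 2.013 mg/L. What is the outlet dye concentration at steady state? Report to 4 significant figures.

V dC/dt = Q(C_in − C) − k V C.
At steady state: 0 = Q C_in − (Q + kV) C_ss, so C_ss = Q C_in/(Q + kV).
C_ss = 1.184·2.382/(1.184 + 0.04593·60.32) = 2.82029/3.95450 = 0.713185 mg/L.

0.7132 mg/L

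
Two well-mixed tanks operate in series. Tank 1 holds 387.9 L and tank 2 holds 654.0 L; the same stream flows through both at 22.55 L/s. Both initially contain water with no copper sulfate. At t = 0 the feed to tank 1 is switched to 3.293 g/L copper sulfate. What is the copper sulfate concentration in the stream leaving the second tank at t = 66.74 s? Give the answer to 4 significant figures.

Time constants: τᵢ = Vᵢ/Q for each well-mixed tank.
τ₁ = 387.9/22.55 = 17.2018 s; τ₂ = 654.0/22.55 = 29.0022 s.
Solving the cascade with C₁(0)=C₂(0)=0 gives C₂(t) = C_in[1 − (τ₁ e^(−t/τ₁) − τ₂ e^(−t/τ₂))/(τ₁ − τ₂)].
At t = 66.74: e^(−t/τ₁) = 0.0206543, e^(−t/τ₂) = 0.100138.
C₂ = 3.293·[1 − (17.2018·0.0206543 − 29.0022·0.100138)/(-11.8004)] = 3.293·0.783996 = 2.58170 g/L.

2.582 g/L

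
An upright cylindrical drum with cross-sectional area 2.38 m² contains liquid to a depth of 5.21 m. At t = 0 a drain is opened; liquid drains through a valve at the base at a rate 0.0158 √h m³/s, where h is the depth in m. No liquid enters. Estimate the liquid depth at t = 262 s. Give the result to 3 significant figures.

2.00 m

A dh/dt = −Q_out = −0.0158 √h.
∫ h^(−1/2) dh = −(0.0158/A) ∫ dt, giving 2√h = 2√h₀ − (0.0158/A) t.
√h = √5.21 − 0.0158·262/(2·2.38) = 2.2825 − 0.86966 = 1.4129.
h = 1.4129² = 1.9962 m.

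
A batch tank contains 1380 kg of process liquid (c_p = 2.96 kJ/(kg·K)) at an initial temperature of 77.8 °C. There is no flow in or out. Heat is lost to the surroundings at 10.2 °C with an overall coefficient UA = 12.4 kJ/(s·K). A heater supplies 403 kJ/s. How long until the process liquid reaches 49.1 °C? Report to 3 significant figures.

561 s

Lumped-capacitance energy balance: M c_p dT/dt = UA(T_amb − T) + Q̇.
τ = M c_p/UA = 329.42 s; T_ss = T_amb + Q̇/UA = 10.2 + 403/12.4 = 42.700 °C.
T(t) = T_ss + (T₀ − T_ss)e^(−t/τ); set T = 49.1:
t = −τ ln[(T − T_ss)/(T₀ − T_ss)] = −329.42 · ln(0.18234) = 560.64 s.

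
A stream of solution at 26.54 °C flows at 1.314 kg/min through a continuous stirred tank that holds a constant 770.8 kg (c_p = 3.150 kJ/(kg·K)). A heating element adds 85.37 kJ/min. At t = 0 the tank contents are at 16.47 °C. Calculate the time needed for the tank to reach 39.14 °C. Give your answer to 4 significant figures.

M c_p dT/dt = ṁ c_p (T_in − T) + Q̇.
τ = M/ṁ = 586.606 min; T_ss = T_in + Q̇/(ṁ c_p) = 47.1653 °C.
T(t) = T_ss + (T₀ − T_ss) e^(−t/τ). Set T = 39.14:
e^(−t/τ) = (39.14 − 47.1653)/(16.47 − 47.1653) = 0.261449
t = −586.606 · ln(0.261449) = 786.940 min.

786.9 min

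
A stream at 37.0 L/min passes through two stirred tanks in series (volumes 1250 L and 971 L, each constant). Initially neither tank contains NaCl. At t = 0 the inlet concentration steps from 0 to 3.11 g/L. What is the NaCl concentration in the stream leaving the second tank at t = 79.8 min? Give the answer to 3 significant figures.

2.31 g/L

Species balance on tank i: dCᵢ/dt = (Cᵢ₋₁ − Cᵢ)/τᵢ with τᵢ = Vᵢ/Q.
τ₁ = 1250/37.0 = 33.784 min; τ₂ = 971/37.0 = 26.243 min.
Tank 1: C₁ = C_in(1 − e^(−t/τ₁)). Tank 2 (τ₁ ≠ τ₂): C₂ = C_in[1 − (τ₁ e^(−t/τ₁) − τ₂ e^(−t/τ₂))/(τ₁ − τ₂)].
At t = 79.8: e^(−t/τ₁) = 0.094224, e^(−t/τ₂) = 0.047797.
C₂ = 3.11·[1 − (33.784·0.094224 − 26.243·0.047797)/(7.5405)] = 3.11·0.74420 = 2.3145 g/L.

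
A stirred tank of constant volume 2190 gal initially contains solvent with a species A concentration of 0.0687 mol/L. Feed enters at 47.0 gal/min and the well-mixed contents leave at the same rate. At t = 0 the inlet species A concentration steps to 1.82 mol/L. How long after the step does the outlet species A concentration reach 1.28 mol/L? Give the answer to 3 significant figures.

Accumulation = in − out for the solute gives V dC/dt = Q(C_in − C), so τ = V/Q = 46.596 min.
C(t) = C_in + (C₀ − C_in) e^(−t/τ). Set C = 1.28 and solve for t:
e^(−t/τ) = (C − C_in)/(C₀ − C_in) = (1.28 − 1.82)/(0.0687 − 1.82) = 0.30834
t = −τ ln(…) = 46.596 × 1.1765 = 54.822 min.

54.8 min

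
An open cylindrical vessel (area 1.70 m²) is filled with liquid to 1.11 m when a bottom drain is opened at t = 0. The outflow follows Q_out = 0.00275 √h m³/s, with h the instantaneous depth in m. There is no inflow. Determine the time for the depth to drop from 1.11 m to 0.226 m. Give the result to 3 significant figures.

With no inflow, A dh/dt = −0.00275 √h.
∫ h^(−1/2) dh = −(0.00275/A) ∫ dt, giving 2√h = 2√h₀ − (0.00275/A) t.
t = 2A(√h₀ − √h)/0.00275 = 2·1.70·(√1.11 − √0.226)/0.00275
  = 3.4000 × (1.0536 − 0.47539) / 0.00275 = 714.83 s.

715 s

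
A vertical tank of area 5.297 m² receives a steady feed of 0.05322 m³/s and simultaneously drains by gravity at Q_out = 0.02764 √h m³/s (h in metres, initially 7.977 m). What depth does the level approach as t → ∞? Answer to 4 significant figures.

Mass balance (ρ constant): A dh/dt = Q_in − 0.02764 √h. At steady state dh/dt = 0:
Q_in = 0.02764 √h_ss ⇒ √h_ss = 0.05322/0.02764 = 1.92547.
h_ss = 1.92547² = 3.70744 m. (Since h₀ = 7.977 m > h_ss, the level will fall toward this value.)

3.707 m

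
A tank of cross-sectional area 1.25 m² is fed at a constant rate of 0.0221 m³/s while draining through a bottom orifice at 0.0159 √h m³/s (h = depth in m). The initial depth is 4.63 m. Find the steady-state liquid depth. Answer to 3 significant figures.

A dh/dt = Q_in − 0.0159 √h. Steady state requires inflow = outflow:
Q_in = 0.0159 √h_ss ⇒ √h_ss = 0.0221/0.0159 = 1.3899.
h_ss = 1.3899² = 1.9319 m. (Since h₀ = 4.63 m > h_ss, the level will fall toward this value.)

1.93 m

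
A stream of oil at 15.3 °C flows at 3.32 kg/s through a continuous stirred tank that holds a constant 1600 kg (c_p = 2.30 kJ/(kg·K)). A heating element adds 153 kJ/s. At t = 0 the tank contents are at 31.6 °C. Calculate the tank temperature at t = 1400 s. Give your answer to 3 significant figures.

M c_p dT/dt = ṁ c_p (T_in − T) + Q̇.
Rearrange: dT/dt = (T_ss − T)/τ with τ = M/ṁ = 481.93 s and T_ss = T_in + Q̇/(ṁ c_p) = 35.337 °C.
Solution: T(t) = T_ss + (T₀ − T_ss) e^(−t/τ).
T(1400) = 35.337 + (-3.7367)·e^(−1400/481.93) = 35.337 + (-3.7367)·0.054749 = 35.132 °C.

35.1 °C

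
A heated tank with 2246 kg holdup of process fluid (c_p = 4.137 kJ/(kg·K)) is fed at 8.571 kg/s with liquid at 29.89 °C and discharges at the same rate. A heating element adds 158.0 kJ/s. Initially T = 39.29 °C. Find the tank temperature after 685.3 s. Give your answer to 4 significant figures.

34.71 °C

First-law balance (no shaft work): M c_p dT/dt = ṁ c_p (T_in − T) + 158.0.
Rearrange: dT/dt = (T_ss − T)/τ with τ = M/ṁ = 262.046 s and T_ss = T_in + Q̇/(ṁ c_p) = 34.3459 °C.
This is linear first-order; T(t) = T_ss + (T₀ − T_ss) e^(−t/τ).
T(685.3) = 34.3459 + (4.94405)·e^(−685.3/262.046) = 34.3459 + (4.94405)·0.0731542 = 34.7076 °C.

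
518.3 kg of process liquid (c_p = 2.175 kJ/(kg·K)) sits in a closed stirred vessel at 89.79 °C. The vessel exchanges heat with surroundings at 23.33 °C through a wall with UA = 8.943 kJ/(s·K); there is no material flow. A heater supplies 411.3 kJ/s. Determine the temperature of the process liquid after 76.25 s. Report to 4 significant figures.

Lumped-capacitance energy balance: M c_p dT/dt = UA(T_amb − T) + Q̇.
dT/dt = (T_ss − T)/τ with T_ss = T_amb + Q̇/UA = 23.33 + 411.3/8.943 = 69.3213 °C, τ = M c_p/UA = 518.3·2.175/8.943 = 126.054 s.
This is linear first-order; T(t) = T_ss + (T₀ − T_ss) e^(−t/τ).
T(76.25) = 69.3213 + (20.4687)·0.546130 = 80.4999 °C.

80.50 °C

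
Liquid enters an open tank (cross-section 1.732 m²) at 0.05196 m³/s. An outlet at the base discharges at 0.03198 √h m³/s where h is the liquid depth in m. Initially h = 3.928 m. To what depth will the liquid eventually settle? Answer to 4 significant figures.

Mass balance (ρ constant): A dh/dt = Q_in − 0.03198 √h. At steady state dh/dt = 0:
Q_in = 0.03198 √h_ss ⇒ √h_ss = 0.05196/0.03198 = 1.62477.
h_ss = 1.62477² = 2.63986 m. (Since h₀ = 3.928 m > h_ss, the level will fall toward this value.)

2.640 m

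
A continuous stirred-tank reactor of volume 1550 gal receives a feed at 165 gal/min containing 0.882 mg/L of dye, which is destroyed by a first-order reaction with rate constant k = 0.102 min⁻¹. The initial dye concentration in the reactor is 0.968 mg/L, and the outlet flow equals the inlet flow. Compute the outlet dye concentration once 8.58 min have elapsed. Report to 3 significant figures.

0.537 mg/L

Accumulation = in − out − consumed: V dC/dt = Q C_in − Q C − k V C.
This is linear with rate a = Q/V + k = 0.20845 min⁻¹.
C_ss = Q C_in/(Q + kV) = 0.45042 mg/L; C(t) = C_ss + (C₀ − C_ss) e^(−a t).
C(8.58) = 0.45042 + (0.51758)·e^(−0.20845·8.58) = 0.45042 + (0.51758)·0.16721 = 0.53696 mg/L.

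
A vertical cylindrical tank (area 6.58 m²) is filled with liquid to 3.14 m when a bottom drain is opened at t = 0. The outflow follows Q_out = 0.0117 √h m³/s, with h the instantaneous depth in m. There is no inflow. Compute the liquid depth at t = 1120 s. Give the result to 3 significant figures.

Volume balance on the tank: A dh/dt = −0.0117 √h.
∫ h^(−1/2) dh = −(0.0117/A) ∫ dt, giving 2√h = 2√h₀ − (0.0117/A) t.
√h = √3.14 − 0.0117·1120/(2·6.58) = 1.7720 − 0.99574 = 0.77626.
h = 0.77626² = 0.60258 m.

0.603 m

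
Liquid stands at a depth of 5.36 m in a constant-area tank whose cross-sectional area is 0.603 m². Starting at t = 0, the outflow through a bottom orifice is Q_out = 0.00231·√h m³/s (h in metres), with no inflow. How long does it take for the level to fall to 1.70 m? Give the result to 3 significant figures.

A dh/dt = −Q_out = −0.00231 √h.
Separate and integrate: 2(√h − √h₀) = −(0.00231/A) t.
t = 2A(√h₀ − √h)/0.00231 = 2·0.603·(√5.36 − √1.70)/0.00231
  = 1.2060 × (2.3152 − 1.3038) / 0.00231 = 527.99 s.

528 s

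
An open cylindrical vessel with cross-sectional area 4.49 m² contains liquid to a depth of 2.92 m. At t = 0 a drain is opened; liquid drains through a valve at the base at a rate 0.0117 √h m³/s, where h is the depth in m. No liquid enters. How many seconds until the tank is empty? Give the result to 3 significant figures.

1310 s

A dh/dt = −Q_out = −0.0117 √h.
∫ h^(−1/2) dh = −(0.0117/A) ∫ dt, giving 2√h = 2√h₀ − (0.0117/A) t.
Tank is empty when √h = 0: t_empty = 2A√h₀/0.0117.
t_empty = 2·4.49·√2.92/0.0117 = 8.9800·1.7088/0.0117 = 1311.5 s.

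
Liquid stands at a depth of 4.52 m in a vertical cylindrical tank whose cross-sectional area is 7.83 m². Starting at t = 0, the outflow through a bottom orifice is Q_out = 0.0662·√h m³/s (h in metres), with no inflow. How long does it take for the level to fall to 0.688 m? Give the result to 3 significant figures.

A dh/dt = −Q_out = −0.0662 √h.
∫ h^(−1/2) dh = −(0.0662/A) ∫ dt, giving 2√h = 2√h₀ − (0.0662/A) t.
t = 2A(√h₀ − √h)/0.0662 = 2·7.83·(√4.52 − √0.688)/0.0662
  = 15.660 × (2.1260 − 0.82946) / 0.0662 = 306.71 s.

307 s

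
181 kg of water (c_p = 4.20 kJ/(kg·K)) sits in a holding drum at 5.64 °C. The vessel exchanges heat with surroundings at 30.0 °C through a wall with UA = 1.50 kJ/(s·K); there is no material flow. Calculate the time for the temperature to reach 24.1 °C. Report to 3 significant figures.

719 s

M c_p dT/dt = −UA(T − T_amb).
τ = M c_p/UA = 506.80 s; T_ss = T_amb = 30.000 °C.
T(t) = T_ss + (T₀ − T_ss)e^(−t/τ); set T = 24.1:
t = −τ ln[(T − T_ss)/(T₀ − T_ss)] = −506.80 · ln(0.24220) = 718.64 s.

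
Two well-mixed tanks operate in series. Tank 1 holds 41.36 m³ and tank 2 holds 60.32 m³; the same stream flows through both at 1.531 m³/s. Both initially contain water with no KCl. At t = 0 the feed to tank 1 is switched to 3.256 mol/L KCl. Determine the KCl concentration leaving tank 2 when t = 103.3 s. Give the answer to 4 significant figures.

2.658 mol/L

Each tank obeys Vᵢ dCᵢ/dt = Q(Cᵢ₋₁ − Cᵢ), so τᵢ = Vᵢ/Q.
τ₁ = 41.36/1.531 = 27.0150 s; τ₂ = 60.32/1.531 = 39.3991 s.
Tank 1: C₁ = C_in(1 − e^(−t/τ₁)). Tank 2 (τ₁ ≠ τ₂): C₂ = C_in[1 − (τ₁ e^(−t/τ₁) − τ₂ e^(−t/τ₂))/(τ₁ − τ₂)].
At t = 103.3: e^(−t/τ₁) = 0.0218447, e^(−t/τ₂) = 0.0726655.
C₂ = 3.256·[1 − (27.0150·0.0218447 − 39.3991·0.0726655)/(-12.3841)] = 3.256·0.816472 = 2.65843 mol/L.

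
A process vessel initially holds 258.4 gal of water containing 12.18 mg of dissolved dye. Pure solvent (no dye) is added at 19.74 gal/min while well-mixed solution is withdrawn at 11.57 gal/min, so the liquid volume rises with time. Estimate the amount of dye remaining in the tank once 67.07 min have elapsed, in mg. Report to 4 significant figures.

2.431 mg

Total volume: dV/dt = Q_in − Q_out = 8.17000 gal/min, so V(t) = 258.4 + 8.17000 t and V(67.07) = 806.362 gal.
No dye enters, so dm/dt = −Q_out · (m/V).
Separate: dm/m = −Q_out dt/V(t) ⇒ ln(m/m₀) = −(Q_out/(Q_in−Q_out)) ln(V/V₀).
m = m₀ (V₀/V)^(Q_out/(Q_in−Q_out)) = 12.18 × (258.4/806.362)^(1.41616) = 2.43069 mg.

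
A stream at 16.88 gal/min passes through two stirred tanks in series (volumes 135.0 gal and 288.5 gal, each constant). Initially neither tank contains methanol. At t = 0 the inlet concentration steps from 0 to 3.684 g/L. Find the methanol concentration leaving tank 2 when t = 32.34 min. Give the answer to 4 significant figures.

2.697 g/L

Species balance on tank i: dCᵢ/dt = (Cᵢ₋₁ − Cᵢ)/τᵢ with τᵢ = Vᵢ/Q.
τ₁ = 135.0/16.88 = 7.99763 min; τ₂ = 288.5/16.88 = 17.0912 min.
Solving the cascade with C₁(0)=C₂(0)=0 gives C₂(t) = C_in[1 − (τ₁ e^(−t/τ₁) − τ₂ e^(−t/τ₂))/(τ₁ − τ₂)].
At t = 32.34: e^(−t/τ₁) = 0.0175325, e^(−t/τ₂) = 0.150740.
C₂ = 3.684·[1 − (7.99763·0.0175325 − 17.0912·0.150740)/(-9.09360)] = 3.684·0.732107 = 2.69708 g/L.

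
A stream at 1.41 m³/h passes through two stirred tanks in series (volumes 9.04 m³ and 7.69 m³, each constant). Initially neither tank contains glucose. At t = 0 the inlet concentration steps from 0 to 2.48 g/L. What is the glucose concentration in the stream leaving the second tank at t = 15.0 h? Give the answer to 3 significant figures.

1.78 g/L

Each tank obeys Vᵢ dCᵢ/dt = Q(Cᵢ₋₁ − Cᵢ), so τᵢ = Vᵢ/Q.
τ₁ = 9.04/1.41 = 6.4113 h; τ₂ = 7.69/1.41 = 5.4539 h.
Solving the cascade with C₁(0)=C₂(0)=0 gives C₂(t) = C_in[1 − (τ₁ e^(−t/τ₁) − τ₂ e^(−t/τ₂))/(τ₁ − τ₂)].
At t = 15.0: e^(−t/τ₁) = 0.096366, e^(−t/τ₂) = 0.063907.
C₂ = 2.48·[1 − (6.4113·0.096366 − 5.4539·0.063907)/(0.95745)] = 2.48·0.71874 = 1.7825 g/L.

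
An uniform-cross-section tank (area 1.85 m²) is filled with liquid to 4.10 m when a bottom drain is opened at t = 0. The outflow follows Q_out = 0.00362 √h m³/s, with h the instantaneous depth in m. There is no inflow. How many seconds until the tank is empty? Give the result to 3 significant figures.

2070 s

Mass balance (ρ constant): A dh/dt = −0.00362 √h.
Separate and integrate: 2(√h − √h₀) = −(0.00362/A) t.
Set h = 0: 2√h₀ = (0.00362/A) t_empty ⇒ t_empty = 2A√h₀/0.00362.
t_empty = 2·1.85·√4.10/0.00362 = 3.7000·2.0248/0.00362 = 2069.6 s.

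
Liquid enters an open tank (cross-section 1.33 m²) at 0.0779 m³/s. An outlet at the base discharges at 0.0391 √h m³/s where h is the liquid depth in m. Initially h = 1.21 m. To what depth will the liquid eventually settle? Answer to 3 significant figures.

A dh/dt = Q_in − 0.0391 √h. Steady state requires inflow = outflow:
Q_in = 0.0391 √h_ss ⇒ √h_ss = 0.0779/0.0391 = 1.9923.
h_ss = 1.9923² = 3.9694 m. (Since h₀ = 1.21 m < h_ss, the level will rise toward this value.)

3.97 m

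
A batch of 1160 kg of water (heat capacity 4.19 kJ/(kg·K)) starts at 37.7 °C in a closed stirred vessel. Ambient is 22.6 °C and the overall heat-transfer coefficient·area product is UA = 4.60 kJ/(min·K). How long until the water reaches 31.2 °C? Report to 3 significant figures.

M c_p dT/dt = −UA(T − T_amb).
τ = M c_p/UA = 1056.6 min; T_ss = T_amb = 22.600 °C.
T(t) = T_ss + (T₀ − T_ss)e^(−t/τ); set T = 31.2:
t = −τ ln[(T − T_ss)/(T₀ − T_ss)] = −1056.6 · ln(0.56954) = 594.80 min.

595 min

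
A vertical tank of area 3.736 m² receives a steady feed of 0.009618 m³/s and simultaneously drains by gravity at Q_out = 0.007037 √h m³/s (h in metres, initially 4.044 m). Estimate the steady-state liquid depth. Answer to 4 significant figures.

A dh/dt = Q_in − 0.007037 √h. Steady state requires inflow = outflow:
Q_in = 0.007037 √h_ss ⇒ √h_ss = 0.009618/0.007037 = 1.36678.
h_ss = 1.36678² = 1.86808 m. (Since h₀ = 4.044 m > h_ss, the level will fall toward this value.)

1.868 m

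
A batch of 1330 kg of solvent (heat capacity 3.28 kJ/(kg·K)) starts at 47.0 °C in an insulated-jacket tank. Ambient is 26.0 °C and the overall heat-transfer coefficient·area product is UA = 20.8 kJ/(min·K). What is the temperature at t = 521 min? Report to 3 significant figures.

Lumped-capacitance energy balance: M c_p dT/dt = UA(T_amb − T).
dT/dt = (T_ss − T)/τ with T_ss = T_amb = 26.000 °C, τ = M c_p/UA = 1330·3.28/20.8 = 209.73 min.
Solution: T(t) = T_ss + (T₀ − T_ss) e^(−t/τ).
T(521) = 26.000 + (21.000)·0.083397 = 27.751 °C.

27.8 °C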